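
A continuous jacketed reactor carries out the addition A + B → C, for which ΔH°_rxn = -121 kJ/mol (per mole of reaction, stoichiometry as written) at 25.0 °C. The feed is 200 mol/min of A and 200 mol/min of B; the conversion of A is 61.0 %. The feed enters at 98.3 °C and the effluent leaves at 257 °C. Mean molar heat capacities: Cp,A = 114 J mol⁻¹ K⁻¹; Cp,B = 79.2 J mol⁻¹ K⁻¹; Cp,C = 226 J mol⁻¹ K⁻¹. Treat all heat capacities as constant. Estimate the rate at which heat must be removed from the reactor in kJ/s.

Extent of reaction ξ = 0.610 × 200 = 122 mol/min
Reaction term: ξ·ΔH°_rxn = 122 × -121 = -14762 kJ/min
Sensible, feed 98.3→25 °C: -2832.3 kJ/min
Outlet flows (mol/min): A 78, B 78, C 122
Sensible, products 25→257 °C: 9892.9 kJ/min
Q = ΔH = -7701.5 kJ/min = -128.36 kW
Heat removed = 128.36 kJ/s

Q_out = 128 kJ/s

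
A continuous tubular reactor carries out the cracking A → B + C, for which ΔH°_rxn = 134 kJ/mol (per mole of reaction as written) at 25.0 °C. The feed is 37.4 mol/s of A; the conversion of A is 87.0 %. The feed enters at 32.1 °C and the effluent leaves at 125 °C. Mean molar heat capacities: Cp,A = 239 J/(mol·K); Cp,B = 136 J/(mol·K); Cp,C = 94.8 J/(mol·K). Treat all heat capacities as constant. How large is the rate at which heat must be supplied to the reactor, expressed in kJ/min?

Extent of reaction ξ = 0.870 × 37.4 = 32.538 mol/s
Reaction term: ξ·ΔH°_rxn = 32.538 × 134 = 4360.1 kJ/s
Sensible, feed 32.1→25 °C: -63.464 kJ/s
Outlet flows (mol/s): A 4.862, B 32.538, C 32.538
Sensible, products 25→125 °C: 867.18 kJ/s
Q = ΔH = 5163.8 kJ/s = 5163.8 kW
Heat supplied = 309830 kJ/min

Q_in = 310000 kJ/min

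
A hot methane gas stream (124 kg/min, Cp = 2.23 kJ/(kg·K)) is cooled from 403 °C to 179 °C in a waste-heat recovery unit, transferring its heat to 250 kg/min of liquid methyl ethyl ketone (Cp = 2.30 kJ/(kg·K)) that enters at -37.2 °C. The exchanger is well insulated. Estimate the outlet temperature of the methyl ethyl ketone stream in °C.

Heat released by hot stream: Q = 124 × 2.23 × (403 − 179) = 61940 kJ/min
Energy balance on cold side (adiabatic exchanger): Q = ṁ_c·Cp_c·(T_c,out − T_c,in)
T_c,out = -37.2 + 61940/(250 × 2.30) = 70.523 °C

T_c,out = 70.5 °C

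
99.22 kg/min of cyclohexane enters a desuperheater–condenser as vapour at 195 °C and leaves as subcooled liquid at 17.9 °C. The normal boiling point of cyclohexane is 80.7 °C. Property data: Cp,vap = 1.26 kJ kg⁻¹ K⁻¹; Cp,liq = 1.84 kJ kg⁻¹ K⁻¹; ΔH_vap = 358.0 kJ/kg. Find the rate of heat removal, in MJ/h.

Q_c = 3680 MJ/h

vapour 195→80.7 °C: -144.02 kJ/kg
condensation at 80.7 °C: -358 kJ/kg
liquid 80.7→17.9 °C: -115.55 kJ/kg
Δh = -144.02 + -358 + -115.55 = -617.57 kJ/kg
Q = ṁ·Δh = 99.22 kg/min × -617.57 kJ/kg = -61275 kJ/min
|Q| = 1021.3 kW = 3676.5 MJ/h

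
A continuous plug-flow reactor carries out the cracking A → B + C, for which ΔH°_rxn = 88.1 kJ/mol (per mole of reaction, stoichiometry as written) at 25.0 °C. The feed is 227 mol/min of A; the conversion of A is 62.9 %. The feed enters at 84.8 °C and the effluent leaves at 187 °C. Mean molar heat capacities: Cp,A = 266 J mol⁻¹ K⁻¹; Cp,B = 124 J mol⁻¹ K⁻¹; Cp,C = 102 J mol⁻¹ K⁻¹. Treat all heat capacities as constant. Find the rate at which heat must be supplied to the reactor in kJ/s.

Q_in = 297 kJ/s

Extent of reaction ξ = 0.629 × 227 = 142.78 mol/min
Reaction term: ξ·ΔH°_rxn = 142.78 × 88.1 = 12579 kJ/min
Sensible, feed 84.8→25 °C: -3610.8 kJ/min
Outlet flows (mol/min): A 84.217, B 142.78, C 142.78
Sensible, products 25→187 °C: 8856.7 kJ/min
Q = ΔH = 17825 kJ/min = 297.08 kW
Heat supplied = 297.08 kJ/s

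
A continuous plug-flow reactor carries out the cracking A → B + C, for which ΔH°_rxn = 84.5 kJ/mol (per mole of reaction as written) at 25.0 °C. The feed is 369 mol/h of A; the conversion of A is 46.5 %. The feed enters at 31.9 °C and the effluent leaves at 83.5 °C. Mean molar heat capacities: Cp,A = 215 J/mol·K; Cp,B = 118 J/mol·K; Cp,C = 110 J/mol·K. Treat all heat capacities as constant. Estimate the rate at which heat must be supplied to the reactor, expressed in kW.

Extent of reaction ξ = 0.465 × 369 = 171.59 mol/h
Reaction term: ξ·ΔH°_rxn = 171.59 × 84.5 = 14499 kJ/h
Sensible, feed 31.9→25 °C: -547.41 kJ/h
Outlet flows (mol/h): A 197.41, B 171.59, C 171.59
Sensible, products 25→83.5 °C: 4771.6 kJ/h
Q = ΔH = 18723 kJ/h = 5.2009 kW
Heat supplied = 5.2009 kW

Q_in = 5.20 kW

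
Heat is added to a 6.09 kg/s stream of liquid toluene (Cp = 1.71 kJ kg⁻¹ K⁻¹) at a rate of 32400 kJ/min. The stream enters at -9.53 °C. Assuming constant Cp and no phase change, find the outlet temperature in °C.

Q = 32400 kJ/min = 540 kJ/s
ΔT = Q/(ṁ·Cp) = 540/(6.09×1.71) = 51.854 K
T_out = -9.53 + 51.854 = 42.324 °C

T_out = 42.3 °C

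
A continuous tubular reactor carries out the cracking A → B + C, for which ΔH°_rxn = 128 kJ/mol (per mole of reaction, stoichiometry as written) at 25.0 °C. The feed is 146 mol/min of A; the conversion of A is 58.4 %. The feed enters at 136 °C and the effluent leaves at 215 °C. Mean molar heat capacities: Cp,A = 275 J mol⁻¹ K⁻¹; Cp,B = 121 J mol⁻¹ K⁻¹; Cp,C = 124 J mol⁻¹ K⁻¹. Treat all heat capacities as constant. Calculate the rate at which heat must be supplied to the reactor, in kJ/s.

Extent of reaction ξ = 0.584 × 146 = 85.264 mol/min
Reaction term: ξ·ΔH°_rxn = 85.264 × 128 = 10914 kJ/min
Sensible, feed 136→25 °C: -4456.6 kJ/min
Outlet flows (mol/min): A 60.736, B 85.264, C 85.264
Sensible, products 25→215 °C: 7142.5 kJ/min
Q = ΔH = 13600 kJ/min = 226.66 kW
Heat supplied = 226.66 kJ/s

Q_in = 227 kJ/s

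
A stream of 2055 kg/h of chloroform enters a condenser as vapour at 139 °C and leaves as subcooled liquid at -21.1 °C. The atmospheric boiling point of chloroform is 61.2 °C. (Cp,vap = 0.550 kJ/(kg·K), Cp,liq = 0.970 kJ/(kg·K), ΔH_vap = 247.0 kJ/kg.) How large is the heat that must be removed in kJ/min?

Q_c = 12700 kJ/min

vapour 139→61.2 °C: -42.79 kJ/kg
condensation at 61.2 °C: -247 kJ/kg
liquid 61.2→-21.1 °C: -79.831 kJ/kg
Δh = -42.79 + -247 + -79.831 = -369.62 kJ/kg
Q = ṁ·Δh = 2055 kg/h × -369.62 kJ/kg = -759570 kJ/h
|Q| = 210.99 kW = 12660 kJ/min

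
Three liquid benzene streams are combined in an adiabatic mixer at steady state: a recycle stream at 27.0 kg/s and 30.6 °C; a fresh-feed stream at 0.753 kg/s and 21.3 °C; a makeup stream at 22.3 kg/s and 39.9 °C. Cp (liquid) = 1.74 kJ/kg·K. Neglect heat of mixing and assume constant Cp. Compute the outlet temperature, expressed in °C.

T_out = 34.6 °C

Energy balance with Q = 0: Σ ṁᵢCp,ᵢ(T_out − Tᵢ) = 0
T_out = Σ ṁᵢCp,ᵢTᵢ / Σ ṁᵢCp,ᵢ
      = 3013.7 / 87.092 = 34.603 °C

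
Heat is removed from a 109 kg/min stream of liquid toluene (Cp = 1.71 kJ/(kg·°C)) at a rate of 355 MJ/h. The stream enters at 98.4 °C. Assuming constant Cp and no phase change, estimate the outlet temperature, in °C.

Q = 355 MJ/h = 5916.7 kJ/min
ΔT = Q/(ṁ·Cp) = 5916.7/(109×1.71) = 31.743 K
T_out = 98.4 − 31.743 = 66.657 °C

T_out = 66.7 °C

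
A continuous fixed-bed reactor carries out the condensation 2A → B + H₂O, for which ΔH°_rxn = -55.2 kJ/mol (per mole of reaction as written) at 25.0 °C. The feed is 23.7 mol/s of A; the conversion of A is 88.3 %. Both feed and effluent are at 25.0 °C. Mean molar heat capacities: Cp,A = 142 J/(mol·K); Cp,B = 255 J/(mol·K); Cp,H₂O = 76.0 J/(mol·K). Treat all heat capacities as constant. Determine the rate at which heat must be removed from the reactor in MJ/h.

Extent of reaction ξ = 0.883 × 23.7 / 2 = 10.464 mol/s
Reaction term: ξ·ΔH°_rxn = 10.464 × -55.2 = -577.59 kJ/s
Q = ΔH = -577.59 kJ/s = -577.59 kW
Heat removed = 2079.3 MJ/h

Q_out = 2080 MJ/h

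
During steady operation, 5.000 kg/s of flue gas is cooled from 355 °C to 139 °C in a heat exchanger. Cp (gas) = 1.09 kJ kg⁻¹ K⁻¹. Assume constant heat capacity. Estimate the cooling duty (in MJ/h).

Q = ṁ·Cp·ΔT = 5.000 × 1.09 × (139 − 355) = -1177.2 kJ/s
Cooling duty = 4237.9 MJ/h

Q_c = 4240 MJ/h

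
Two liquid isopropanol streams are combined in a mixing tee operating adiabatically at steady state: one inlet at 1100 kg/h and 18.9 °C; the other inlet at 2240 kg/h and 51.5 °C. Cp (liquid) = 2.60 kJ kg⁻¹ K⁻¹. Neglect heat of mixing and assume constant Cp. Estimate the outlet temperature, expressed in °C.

T_out = 40.8 °C

Adiabatic, steady state ⇒ Σ ṁᵢCp,ᵢ(T_out − Tᵢ) = 0
Σ ṁᵢCp,ᵢTᵢ = 1100×2.60×18.9 + 2240×2.60×51.5 = 353990
Σ ṁᵢCp,ᵢ = 1100×2.60 + 2240×2.60 = 8684
T_out = 353990 / 8684 = 40.763 °C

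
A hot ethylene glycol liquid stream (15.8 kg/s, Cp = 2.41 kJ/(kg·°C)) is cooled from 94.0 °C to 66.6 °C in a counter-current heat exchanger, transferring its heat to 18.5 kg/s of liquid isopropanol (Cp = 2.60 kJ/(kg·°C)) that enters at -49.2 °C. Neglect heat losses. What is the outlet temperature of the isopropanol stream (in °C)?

T_c,out = -27.5 °C

Heat released by hot stream: Q = 15.8 × 2.41 × (94.0 − 66.6) = 1043.3 kJ/s
Energy balance on cold side (adiabatic exchanger): Q = ṁ_c·Cp_c·(T_c,out − T_c,in)
T_c,out = -49.2 + 1043.3/(18.5 × 2.60) = -27.509 °C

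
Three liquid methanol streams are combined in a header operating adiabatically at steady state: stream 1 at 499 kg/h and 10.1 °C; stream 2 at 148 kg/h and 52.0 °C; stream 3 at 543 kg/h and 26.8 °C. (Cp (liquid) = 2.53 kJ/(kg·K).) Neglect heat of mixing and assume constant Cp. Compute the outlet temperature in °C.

T_out = 22.9 °C

No heat crosses the boundary, so H_out = H_in.
T_out = Σ ṁᵢCp,ᵢTᵢ / Σ ṁᵢCp,ᵢ
      = 69039 / 3010.7 = 22.931 °C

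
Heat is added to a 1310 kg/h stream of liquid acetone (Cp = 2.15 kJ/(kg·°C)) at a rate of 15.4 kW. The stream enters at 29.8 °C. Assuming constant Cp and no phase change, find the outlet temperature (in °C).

T_out = 49.5 °C

Q = 15.4 kW = 55440 kJ/h
ΔT = Q/(ṁ·Cp) = 55440/(1310×2.15) = 19.684 K
T_out = 29.8 + 19.684 = 49.484 °C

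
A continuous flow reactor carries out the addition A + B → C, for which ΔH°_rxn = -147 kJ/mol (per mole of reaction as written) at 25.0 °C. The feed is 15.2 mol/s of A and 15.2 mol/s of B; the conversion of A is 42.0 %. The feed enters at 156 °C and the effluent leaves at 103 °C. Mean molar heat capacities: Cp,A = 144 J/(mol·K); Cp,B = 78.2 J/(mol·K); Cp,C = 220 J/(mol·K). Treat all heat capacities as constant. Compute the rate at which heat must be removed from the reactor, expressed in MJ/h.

Q_out = 4030 MJ/h

Extent of reaction ξ = 0.420 × 15.2 = 6.384 mol/s
Reaction term: ξ·ΔH°_rxn = 6.384 × -147 = -938.45 kJ/s
Sensible, feed 156→25 °C: -442.44 kJ/s
Outlet flows (mol/s): A 8.816, B 8.816, C 6.384
Sensible, products 25→103 °C: 262.34 kJ/s
Q = ΔH = -1118.5 kJ/s = -1118.5 kW
Heat removed = 4026.8 MJ/h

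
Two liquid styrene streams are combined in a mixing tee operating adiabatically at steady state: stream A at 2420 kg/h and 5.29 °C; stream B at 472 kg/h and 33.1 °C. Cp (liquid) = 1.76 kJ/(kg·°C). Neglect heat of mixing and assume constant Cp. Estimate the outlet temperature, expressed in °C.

T_out = 9.83 °C

No heat crosses the boundary, so H_out = H_in.
T_out = Σ ṁᵢCp,ᵢTᵢ / Σ ṁᵢCp,ᵢ
      = 50028 / 5089.9 = 9.8288 °C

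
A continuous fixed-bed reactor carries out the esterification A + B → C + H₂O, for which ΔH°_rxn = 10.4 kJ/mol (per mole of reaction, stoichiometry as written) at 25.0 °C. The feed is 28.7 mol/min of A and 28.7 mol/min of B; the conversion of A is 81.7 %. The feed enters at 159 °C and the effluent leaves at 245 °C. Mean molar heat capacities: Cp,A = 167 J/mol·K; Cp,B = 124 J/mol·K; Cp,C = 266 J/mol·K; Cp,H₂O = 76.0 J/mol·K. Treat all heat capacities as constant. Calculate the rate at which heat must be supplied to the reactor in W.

Extent of reaction ξ = 0.817 × 28.7 = 23.448 mol/min
Reaction term: ξ·ΔH°_rxn = 23.448 × 10.4 = 243.86 kJ/min
Sensible, feed 159→25 °C: -1119.1 kJ/min
Outlet flows (mol/min): A 5.2521, B 5.2521, C 23.448, H₂O 23.448
Sensible, products 25→245 °C: 2100.5 kJ/min
Q = ΔH = 1225.2 kJ/min = 20.42 kW
Heat supplied = 20420 W

Q_in = 20400 W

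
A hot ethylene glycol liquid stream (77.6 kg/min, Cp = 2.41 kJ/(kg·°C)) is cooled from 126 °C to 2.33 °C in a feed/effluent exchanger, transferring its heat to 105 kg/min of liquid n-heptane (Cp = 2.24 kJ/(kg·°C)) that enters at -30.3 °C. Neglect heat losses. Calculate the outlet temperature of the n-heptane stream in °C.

T_c,out = 68.0 °C

Heat released by hot stream: Q = 77.6 × 2.41 × (126 − 2.33) = 23128 kJ/min
Energy balance on cold side (adiabatic exchanger): Q = ṁ_c·Cp_c·(T_c,out − T_c,in)
T_c,out = -30.3 + 23128/(105 × 2.24) = 68.034 °C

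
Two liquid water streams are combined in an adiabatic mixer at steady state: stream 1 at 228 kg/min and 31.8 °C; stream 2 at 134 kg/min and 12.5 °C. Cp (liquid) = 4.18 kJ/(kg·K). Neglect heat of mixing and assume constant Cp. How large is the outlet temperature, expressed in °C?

Energy balance with Q = 0: Σ ṁᵢCp,ᵢ(T_out − Tᵢ) = 0
Σ ṁᵢCp,ᵢTᵢ = 228×4.18×31.8 + 134×4.18×12.5 = 37308
Σ ṁᵢCp,ᵢ = 228×4.18 + 134×4.18 = 1513.2
T_out = 37308 / 1513.2 = 24.656 °C

T_out = 24.7 °C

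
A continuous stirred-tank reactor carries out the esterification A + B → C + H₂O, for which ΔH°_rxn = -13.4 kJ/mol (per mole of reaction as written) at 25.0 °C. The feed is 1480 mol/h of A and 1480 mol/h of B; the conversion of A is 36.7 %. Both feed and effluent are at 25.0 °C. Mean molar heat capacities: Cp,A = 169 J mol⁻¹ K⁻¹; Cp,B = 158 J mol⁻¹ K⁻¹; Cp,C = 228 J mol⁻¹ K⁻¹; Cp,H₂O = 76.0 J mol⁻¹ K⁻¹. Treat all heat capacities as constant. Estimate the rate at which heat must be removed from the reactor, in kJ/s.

Extent of reaction ξ = 0.367 × 1480 = 543.16 mol/h
Reaction term: ξ·ΔH°_rxn = 543.16 × -13.4 = -7278.3 kJ/h
Q = ΔH = -7278.3 kJ/h = -2.0218 kW
Heat removed = 2.0218 kJ/s

Q_out = 2.02 kJ/s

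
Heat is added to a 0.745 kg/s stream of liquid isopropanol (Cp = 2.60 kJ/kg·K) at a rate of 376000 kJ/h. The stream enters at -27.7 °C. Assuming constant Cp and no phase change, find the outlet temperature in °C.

Q = 376000 kJ/h = 104.44 kJ/s
ΔT = Q/(ṁ·Cp) = 104.44/(0.745×2.60) = 53.921 K
T_out = -27.7 + 53.921 = 26.221 °C

T_out = 26.2 °C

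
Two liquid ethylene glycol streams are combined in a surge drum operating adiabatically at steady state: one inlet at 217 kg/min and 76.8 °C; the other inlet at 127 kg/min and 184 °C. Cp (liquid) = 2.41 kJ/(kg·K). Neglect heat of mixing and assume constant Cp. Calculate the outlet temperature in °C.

Energy balance with Q = 0: Σ ṁᵢCp,ᵢ(T_out − Tᵢ) = 0
T_out = Σ ṁᵢCp,ᵢTᵢ / Σ ṁᵢCp,ᵢ
      = 96481 / 829.04 = 116.38 °C

T_out = 116 °C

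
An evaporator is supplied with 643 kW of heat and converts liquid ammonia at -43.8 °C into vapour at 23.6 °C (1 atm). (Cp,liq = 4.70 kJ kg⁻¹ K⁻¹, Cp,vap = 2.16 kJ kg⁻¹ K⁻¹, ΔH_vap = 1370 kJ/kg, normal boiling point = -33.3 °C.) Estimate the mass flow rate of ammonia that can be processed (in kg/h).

ṁ = 1500 kg/h

Δh = 4.70×(-33.3−-43.8) + 1370 + 2.16×(23.6−-33.3) = 1542.3 kJ/kg
Q = 643 kW = 643 kJ/s = 2.3148e+06 kJ/h
ṁ = Q/Δh = 2.3148e+06 / 1542.3 = 1500.9 kg/h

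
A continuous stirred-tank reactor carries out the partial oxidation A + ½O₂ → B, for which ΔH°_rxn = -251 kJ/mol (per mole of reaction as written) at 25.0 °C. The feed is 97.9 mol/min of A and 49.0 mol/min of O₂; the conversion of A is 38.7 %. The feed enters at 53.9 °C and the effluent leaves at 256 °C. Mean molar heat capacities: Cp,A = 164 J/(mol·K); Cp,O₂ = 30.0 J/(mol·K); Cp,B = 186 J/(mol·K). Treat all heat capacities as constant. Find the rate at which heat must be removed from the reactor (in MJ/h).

Q_out = 354 MJ/h

Extent of reaction ξ = 0.387 × 97.9 = 37.887 mol/min
Reaction term: ξ·ΔH°_rxn = 37.887 × -251 = -9509.7 kJ/min
Sensible, feed 53.9→25 °C: -506.49 kJ/min
Outlet flows (mol/min): A 60.013, O₂ 30.056, B 37.887
Sensible, products 25→256 °C: 4109.7 kJ/min
Q = ΔH = -5906.5 kJ/min = -98.442 kW
Heat removed = 354.39 MJ/h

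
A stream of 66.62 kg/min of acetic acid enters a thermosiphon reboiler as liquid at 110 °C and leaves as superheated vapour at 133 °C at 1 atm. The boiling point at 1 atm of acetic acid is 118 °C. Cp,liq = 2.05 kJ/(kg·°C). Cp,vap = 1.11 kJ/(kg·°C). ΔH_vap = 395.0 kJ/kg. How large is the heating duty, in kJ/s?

liquid 110→118 °C: 16.4 kJ/kg
vaporisation at 118 °C: 395 kJ/kg
vapour 118→133 °C: 16.65 kJ/kg
Δh = 16.4 + 395 + 16.65 = 428.05 kJ/kg
Q = ṁ·Δh = 66.62 kg/min × 428.05 kJ/kg = 28517 kJ/min
|Q| = 475.28 kW

Q = 475 kJ/s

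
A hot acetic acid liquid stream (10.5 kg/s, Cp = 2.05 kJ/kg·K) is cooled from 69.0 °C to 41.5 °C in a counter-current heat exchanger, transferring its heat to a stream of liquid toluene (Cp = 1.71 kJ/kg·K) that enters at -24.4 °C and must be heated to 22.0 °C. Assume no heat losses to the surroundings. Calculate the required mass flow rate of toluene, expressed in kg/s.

Heat released by hot stream: Q = 10.5 × 2.05 × (69.0 − 41.5) = 591.94 kJ/s
Energy balance on cold side (adiabatic exchanger): Q = ṁ_c·Cp_c·(T_c,out − T_c,in)
ṁ_c = 591.94 / [1.71 × (22.0 − -24.4)] = 7.4604 kg/s

ṁ_c = 7.46 kg/s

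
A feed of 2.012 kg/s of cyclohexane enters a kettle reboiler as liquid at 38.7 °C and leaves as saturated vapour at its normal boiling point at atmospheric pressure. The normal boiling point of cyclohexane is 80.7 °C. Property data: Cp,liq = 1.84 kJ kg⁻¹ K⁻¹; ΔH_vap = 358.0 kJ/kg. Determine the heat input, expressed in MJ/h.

Q = 3150 MJ/h

liquid 38.7→80.7 °C: 77.28 kJ/kg
vaporisation at 80.7 °C: 358 kJ/kg
Δh = 77.28 + 358 = 435.28 kJ/kg
Q = ṁ·Δh = 2.012 kg/s × 435.28 kJ/kg = 875.78 kJ/s
|Q| = 875.78 kW = 3152.8 MJ/h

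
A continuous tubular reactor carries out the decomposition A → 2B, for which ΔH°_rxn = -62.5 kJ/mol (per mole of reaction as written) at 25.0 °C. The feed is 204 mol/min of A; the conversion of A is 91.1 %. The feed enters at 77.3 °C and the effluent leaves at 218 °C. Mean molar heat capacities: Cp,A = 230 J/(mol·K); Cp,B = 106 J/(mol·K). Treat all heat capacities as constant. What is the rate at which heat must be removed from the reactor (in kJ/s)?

Q_out = 94.3 kJ/s

Extent of reaction ξ = 0.911 × 204 = 185.84 mol/min
Reaction term: ξ·ΔH°_rxn = 185.84 × -62.5 = -11615 kJ/min
Sensible, feed 77.3→25 °C: -2453.9 kJ/min
Outlet flows (mol/min): A 18.156, B 371.69
Sensible, products 25→218 °C: 8409.9 kJ/min
Q = ΔH = -5659.2 kJ/min = -94.32 kW
Heat removed = 94.32 kJ/s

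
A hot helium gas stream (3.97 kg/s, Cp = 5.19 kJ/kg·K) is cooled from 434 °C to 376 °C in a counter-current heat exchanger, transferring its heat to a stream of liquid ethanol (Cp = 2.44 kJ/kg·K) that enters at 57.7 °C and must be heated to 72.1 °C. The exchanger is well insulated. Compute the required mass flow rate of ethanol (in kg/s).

Heat released by hot stream: Q = 3.97 × 5.19 × (434 − 376) = 1195 kJ/s
Energy balance on cold side (adiabatic exchanger): Q = ṁ_c·Cp_c·(T_c,out − T_c,in)
ṁ_c = 1195 / [2.44 × (72.1 − 57.7)] = 34.012 kg/s

ṁ_c = 34.0 kg/s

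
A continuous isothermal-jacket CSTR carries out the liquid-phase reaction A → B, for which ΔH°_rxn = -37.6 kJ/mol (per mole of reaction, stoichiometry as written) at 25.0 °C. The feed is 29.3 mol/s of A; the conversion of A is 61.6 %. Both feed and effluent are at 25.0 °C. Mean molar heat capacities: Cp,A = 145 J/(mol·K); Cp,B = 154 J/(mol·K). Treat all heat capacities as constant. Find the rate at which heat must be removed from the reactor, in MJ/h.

Extent of reaction ξ = 0.616 × 29.3 = 18.049 mol/s
Reaction term: ξ·ΔH°_rxn = 18.049 × -37.6 = -678.63 kJ/s
Q = ΔH = -678.63 kJ/s = -678.63 kW
Heat removed = 2443.1 MJ/h

Q_out = 2440 MJ/h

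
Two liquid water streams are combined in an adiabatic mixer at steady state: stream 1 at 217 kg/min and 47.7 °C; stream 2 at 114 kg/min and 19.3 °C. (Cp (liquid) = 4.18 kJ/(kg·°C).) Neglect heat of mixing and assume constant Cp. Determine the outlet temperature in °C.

Energy balance with Q = 0: Σ ṁᵢCp,ᵢ(T_out − Tᵢ) = 0
T_out = Σ ṁᵢCp,ᵢTᵢ / Σ ṁᵢCp,ᵢ
      = 52464 / 1383.6 = 37.919 °C

T_out = 37.9 °C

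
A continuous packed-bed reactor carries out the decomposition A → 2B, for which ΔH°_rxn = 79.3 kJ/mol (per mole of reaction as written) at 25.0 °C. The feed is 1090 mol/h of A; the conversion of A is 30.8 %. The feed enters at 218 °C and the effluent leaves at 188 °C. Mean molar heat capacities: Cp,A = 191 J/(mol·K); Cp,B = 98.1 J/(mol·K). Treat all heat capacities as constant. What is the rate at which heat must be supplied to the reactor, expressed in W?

Q_in = 5740 W

Extent of reaction ξ = 0.308 × 1090 = 335.72 mol/h
Reaction term: ξ·ΔH°_rxn = 335.72 × 79.3 = 26623 kJ/h
Sensible, feed 218→25 °C: -40181 kJ/h
Outlet flows (mol/h): A 754.28, B 671.44
Sensible, products 25→188 °C: 34220 kJ/h
Q = ΔH = 20661 kJ/h = 5.7393 kW
Heat supplied = 5739.3 W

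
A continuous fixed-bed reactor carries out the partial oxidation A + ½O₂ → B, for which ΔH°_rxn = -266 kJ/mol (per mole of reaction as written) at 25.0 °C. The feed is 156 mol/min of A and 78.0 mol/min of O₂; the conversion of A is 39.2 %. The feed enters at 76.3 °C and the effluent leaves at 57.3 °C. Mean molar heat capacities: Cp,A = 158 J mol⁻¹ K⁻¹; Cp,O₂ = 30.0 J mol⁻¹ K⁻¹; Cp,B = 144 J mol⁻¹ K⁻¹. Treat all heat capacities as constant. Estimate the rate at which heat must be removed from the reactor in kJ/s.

Extent of reaction ξ = 0.392 × 156 = 61.152 mol/min
Reaction term: ξ·ΔH°_rxn = 61.152 × -266 = -16266 kJ/min
Sensible, feed 76.3→25 °C: -1384.5 kJ/min
Outlet flows (mol/min): A 94.848, O₂ 47.424, B 61.152
Sensible, products 25→57.3 °C: 814.43 kJ/min
Q = ΔH = -16836 kJ/min = -280.61 kW
Heat removed = 280.61 kJ/s

Q_out = 281 kJ/s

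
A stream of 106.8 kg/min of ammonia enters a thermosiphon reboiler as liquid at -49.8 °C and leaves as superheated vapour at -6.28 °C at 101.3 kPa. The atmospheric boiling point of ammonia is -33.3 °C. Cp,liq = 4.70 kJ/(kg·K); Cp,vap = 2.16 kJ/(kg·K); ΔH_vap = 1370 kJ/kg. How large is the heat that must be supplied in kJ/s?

liquid -49.8→-33.3 °C: 77.55 kJ/kg
vaporisation at -33.3 °C: 1370 kJ/kg
vapour -33.3→-6.28 °C: 58.363 kJ/kg
Δh = 77.55 + 1370 + 58.363 = 1505.9 kJ/kg
Q = ṁ·Δh = 106.8 kg/min × 1505.9 kJ/kg = 160830 kJ/min
|Q| = 2680.5 kW

Q = 2680 kJ/s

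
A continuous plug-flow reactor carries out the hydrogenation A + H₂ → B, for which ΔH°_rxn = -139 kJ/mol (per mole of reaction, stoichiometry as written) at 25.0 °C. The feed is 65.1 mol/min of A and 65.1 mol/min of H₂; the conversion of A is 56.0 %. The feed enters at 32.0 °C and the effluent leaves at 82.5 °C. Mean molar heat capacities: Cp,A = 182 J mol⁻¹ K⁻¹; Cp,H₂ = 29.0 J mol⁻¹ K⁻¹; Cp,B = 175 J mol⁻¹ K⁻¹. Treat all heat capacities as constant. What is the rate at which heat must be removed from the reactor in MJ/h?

Q_out = 267 MJ/h

Extent of reaction ξ = 0.560 × 65.1 = 36.456 mol/min
Reaction term: ξ·ΔH°_rxn = 36.456 × -139 = -5067.4 kJ/min
Sensible, feed 32.0→25 °C: -96.153 kJ/min
Outlet flows (mol/min): A 28.644, H₂ 28.644, B 36.456
Sensible, products 25→82.5 °C: 714.36 kJ/min
Q = ΔH = -4449.2 kJ/min = -74.153 kW
Heat removed = 266.95 MJ/h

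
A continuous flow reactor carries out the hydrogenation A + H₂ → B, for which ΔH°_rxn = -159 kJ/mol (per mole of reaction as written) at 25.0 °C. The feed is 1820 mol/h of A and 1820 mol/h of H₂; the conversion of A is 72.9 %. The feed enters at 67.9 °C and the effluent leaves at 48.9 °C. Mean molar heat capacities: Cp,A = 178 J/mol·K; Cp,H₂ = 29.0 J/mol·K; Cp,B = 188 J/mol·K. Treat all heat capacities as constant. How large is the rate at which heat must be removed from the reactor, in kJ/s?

Q_out = 60.8 kJ/s

Extent of reaction ξ = 0.729 × 1820 = 1326.8 mol/h
Reaction term: ξ·ΔH°_rxn = 1326.8 × -159 = -210960 kJ/h
Sensible, feed 67.9→25 °C: -16162 kJ/h
Outlet flows (mol/h): A 493.22, H₂ 493.22, B 1326.8
Sensible, products 25→48.9 °C: 8401.6 kJ/h
Q = ΔH = -218720 kJ/h = -60.755 kW
Heat removed = 60.755 kJ/s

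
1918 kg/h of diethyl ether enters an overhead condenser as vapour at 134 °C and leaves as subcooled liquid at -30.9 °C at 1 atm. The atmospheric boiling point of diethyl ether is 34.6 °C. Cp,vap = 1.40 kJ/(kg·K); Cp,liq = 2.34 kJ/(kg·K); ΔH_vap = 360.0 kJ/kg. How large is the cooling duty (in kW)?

vapour 134→34.6 °C: -139.16 kJ/kg
condensation at 34.6 °C: -360 kJ/kg
liquid 34.6→-30.9 °C: -153.27 kJ/kg
Δh = -139.16 + -360 + -153.27 = -652.43 kJ/kg
Q = ṁ·Δh = 1918 kg/h × -652.43 kJ/kg = -1.2514e+06 kJ/h
|Q| = 347.6 kW

Q_c = 348 kW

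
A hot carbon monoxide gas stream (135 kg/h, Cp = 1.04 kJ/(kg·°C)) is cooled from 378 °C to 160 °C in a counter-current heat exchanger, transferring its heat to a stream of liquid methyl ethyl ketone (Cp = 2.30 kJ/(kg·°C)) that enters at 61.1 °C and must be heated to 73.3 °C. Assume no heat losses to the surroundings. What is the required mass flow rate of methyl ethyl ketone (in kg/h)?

ṁ_c = 1090 kg/h

Heat released by hot stream: Q = 135 × 1.04 × (378 − 160) = 30607 kJ/h
Energy balance on cold side (adiabatic exchanger): Q = ṁ_c·Cp_c·(T_c,out − T_c,in)
ṁ_c = 30607 / [2.30 × (73.3 − 61.1)] = 1090.8 kg/h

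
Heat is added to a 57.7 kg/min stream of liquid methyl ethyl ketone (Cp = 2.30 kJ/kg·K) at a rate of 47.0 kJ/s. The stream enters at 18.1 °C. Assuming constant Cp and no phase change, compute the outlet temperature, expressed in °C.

T_out = 39.3 °C

Q = 47.0 kJ/s = 2820 kJ/min
ΔT = Q/(ṁ·Cp) = 2820/(57.7×2.30) = 21.249 K
T_out = 18.1 + 21.249 = 39.349 °C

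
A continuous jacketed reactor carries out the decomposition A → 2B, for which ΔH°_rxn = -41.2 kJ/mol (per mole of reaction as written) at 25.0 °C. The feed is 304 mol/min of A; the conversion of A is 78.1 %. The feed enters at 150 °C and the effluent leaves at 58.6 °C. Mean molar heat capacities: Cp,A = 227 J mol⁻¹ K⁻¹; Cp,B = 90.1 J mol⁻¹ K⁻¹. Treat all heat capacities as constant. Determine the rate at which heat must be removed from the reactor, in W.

Q_out = 274000 W

Extent of reaction ξ = 0.781 × 304 = 237.42 mol/min
Reaction term: ξ·ΔH°_rxn = 237.42 × -41.2 = -9781.9 kJ/min
Sensible, feed 150→25 °C: -8626 kJ/min
Outlet flows (mol/min): A 66.576, B 474.85
Sensible, products 25→58.6 °C: 1945.3 kJ/min
Q = ΔH = -16463 kJ/min = -274.38 kW
Heat removed = 274380 W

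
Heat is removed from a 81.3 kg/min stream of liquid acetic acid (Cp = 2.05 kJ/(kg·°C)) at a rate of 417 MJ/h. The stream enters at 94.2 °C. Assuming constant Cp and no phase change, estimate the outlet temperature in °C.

Q = 417 MJ/h = 6950 kJ/min
ΔT = Q/(ṁ·Cp) = 6950/(81.3×2.05) = 41.7 K
T_out = 94.2 − 41.7 = 52.5 °C

T_out = 52.5 °C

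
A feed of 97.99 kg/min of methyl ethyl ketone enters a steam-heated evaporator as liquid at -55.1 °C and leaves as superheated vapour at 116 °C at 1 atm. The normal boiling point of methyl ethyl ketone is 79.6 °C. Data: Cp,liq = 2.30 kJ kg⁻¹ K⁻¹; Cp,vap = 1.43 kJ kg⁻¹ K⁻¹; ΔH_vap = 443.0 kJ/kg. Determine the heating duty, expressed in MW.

liquid -55.1→79.6 °C: 309.81 kJ/kg
vaporisation at 79.6 °C: 443 kJ/kg
vapour 79.6→116 °C: 52.052 kJ/kg
Δh = 309.81 + 443 + 52.052 = 804.86 kJ/kg
Q = ṁ·Δh = 97.99 kg/min × 804.86 kJ/kg = 78868 kJ/min
|Q| = 1314.5 kW = 1.3145 MW

Q = 1.31 MW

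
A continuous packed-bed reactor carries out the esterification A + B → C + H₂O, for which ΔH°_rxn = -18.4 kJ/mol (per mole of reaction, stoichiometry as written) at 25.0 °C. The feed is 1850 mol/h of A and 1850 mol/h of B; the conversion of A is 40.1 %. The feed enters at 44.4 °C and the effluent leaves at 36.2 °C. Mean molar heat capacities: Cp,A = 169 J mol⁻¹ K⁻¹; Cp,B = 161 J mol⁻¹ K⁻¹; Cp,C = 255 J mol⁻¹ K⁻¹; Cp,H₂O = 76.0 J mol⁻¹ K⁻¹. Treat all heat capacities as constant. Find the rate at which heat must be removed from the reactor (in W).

Extent of reaction ξ = 0.401 × 1850 = 741.85 mol/h
Reaction term: ξ·ΔH°_rxn = 741.85 × -18.4 = -13650 kJ/h
Sensible, feed 44.4→25 °C: -11844 kJ/h
Outlet flows (mol/h): A 1108.2, B 1108.2, C 741.85, H₂O 741.85
Sensible, products 25→36.2 °C: 6845.9 kJ/h
Q = ΔH = -18648 kJ/h = -5.18 kW
Heat removed = 5180 W

Q_out = 5180 W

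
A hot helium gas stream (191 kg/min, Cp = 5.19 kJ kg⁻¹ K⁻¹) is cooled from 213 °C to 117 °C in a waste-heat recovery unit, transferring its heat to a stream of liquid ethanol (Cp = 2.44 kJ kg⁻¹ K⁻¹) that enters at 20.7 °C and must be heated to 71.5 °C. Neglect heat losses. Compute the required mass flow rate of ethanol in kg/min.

ṁ_c = 768 kg/min

Heat released by hot stream: Q = 191 × 5.19 × (213 − 117) = 95164 kJ/min
Energy balance on cold side (adiabatic exchanger): Q = ṁ_c·Cp_c·(T_c,out − T_c,in)
ṁ_c = 95164 / [2.44 × (71.5 − 20.7)] = 767.75 kg/min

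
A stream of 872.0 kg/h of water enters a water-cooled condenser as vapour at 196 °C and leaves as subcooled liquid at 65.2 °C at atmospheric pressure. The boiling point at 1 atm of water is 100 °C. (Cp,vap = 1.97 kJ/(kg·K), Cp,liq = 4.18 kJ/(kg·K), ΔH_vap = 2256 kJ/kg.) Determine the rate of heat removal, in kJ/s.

vapour 196→100 °C: -189.12 kJ/kg
condensation at 100 °C: -2256 kJ/kg
liquid 100→65.2 °C: -145.46 kJ/kg
Δh = -189.12 + -2256 + -145.46 = -2590.6 kJ/kg
Q = ṁ·Δh = 872.0 kg/h × -2590.6 kJ/kg = -2.259e+06 kJ/h
|Q| = 627.5 kW

Q_c = 627 kJ/s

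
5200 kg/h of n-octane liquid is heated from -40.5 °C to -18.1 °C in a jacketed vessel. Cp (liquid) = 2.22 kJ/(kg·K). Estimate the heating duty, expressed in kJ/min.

Q = ṁ·Cp·ΔT = 5200 × 2.22 × (-18.1 − -40.5) = 258590 kJ/h
Converting: 258590 / 3600 s = 71.829 kW
Heating duty = 4309.8 kJ/min

Q = 4310 kJ/min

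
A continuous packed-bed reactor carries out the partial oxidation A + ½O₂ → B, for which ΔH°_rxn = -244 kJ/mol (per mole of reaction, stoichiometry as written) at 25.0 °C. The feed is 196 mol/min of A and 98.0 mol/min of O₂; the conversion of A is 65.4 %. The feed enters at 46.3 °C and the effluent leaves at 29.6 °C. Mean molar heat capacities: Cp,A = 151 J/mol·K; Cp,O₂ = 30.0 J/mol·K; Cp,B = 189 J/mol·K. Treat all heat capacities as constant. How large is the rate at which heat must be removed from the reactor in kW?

Q_out = 530 kW

Extent of reaction ξ = 0.654 × 196 = 128.18 mol/min
Reaction term: ξ·ΔH°_rxn = 128.18 × -244 = -31277 kJ/min
Sensible, feed 46.3→25 °C: -693.02 kJ/min
Outlet flows (mol/min): A 67.816, O₂ 33.908, B 128.18
Sensible, products 25→29.6 °C: 163.23 kJ/min
Q = ΔH = -31807 kJ/min = -530.11 kW
Heat removed = 530.11 kW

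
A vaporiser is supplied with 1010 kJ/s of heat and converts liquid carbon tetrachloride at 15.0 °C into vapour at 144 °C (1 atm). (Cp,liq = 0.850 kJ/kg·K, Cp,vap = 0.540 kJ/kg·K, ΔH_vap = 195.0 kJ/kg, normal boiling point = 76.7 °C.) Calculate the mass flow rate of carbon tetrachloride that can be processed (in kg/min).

ṁ = 214 kg/min

Δh = 0.850×(76.7−15.0) + 195.0 + 0.540×(144−76.7) = 283.79 kJ/kg
Q = 1010 kJ/s = 1010 kJ/s = 60600 kJ/min
ṁ = Q/Δh = 60600 / 283.79 = 213.54 kg/min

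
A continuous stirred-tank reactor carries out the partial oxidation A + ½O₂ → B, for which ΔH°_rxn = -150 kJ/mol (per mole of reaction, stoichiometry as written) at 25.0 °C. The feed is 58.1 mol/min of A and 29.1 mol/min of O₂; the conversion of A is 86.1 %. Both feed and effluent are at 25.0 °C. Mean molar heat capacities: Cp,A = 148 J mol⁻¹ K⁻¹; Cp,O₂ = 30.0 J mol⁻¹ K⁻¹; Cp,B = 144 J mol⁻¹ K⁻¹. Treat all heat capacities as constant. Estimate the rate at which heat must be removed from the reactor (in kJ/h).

Extent of reaction ξ = 0.861 × 58.1 = 50.024 mol/min
Reaction term: ξ·ΔH°_rxn = 50.024 × -150 = -7503.6 kJ/min
Q = ΔH = -7503.6 kJ/min = -125.06 kW
Heat removed = 450220 kJ/h

Q_out = 450000 kJ/h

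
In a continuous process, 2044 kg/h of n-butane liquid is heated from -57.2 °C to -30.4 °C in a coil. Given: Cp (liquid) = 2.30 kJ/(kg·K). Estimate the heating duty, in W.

Q = ṁ·Cp·ΔT = 2044 × 2.30 × (-30.4 − -57.2) = 125990 kJ/h
Converting: 125990 / 3600 s = 34.998 kW
Heating duty = 34998 W

Q = 35000 W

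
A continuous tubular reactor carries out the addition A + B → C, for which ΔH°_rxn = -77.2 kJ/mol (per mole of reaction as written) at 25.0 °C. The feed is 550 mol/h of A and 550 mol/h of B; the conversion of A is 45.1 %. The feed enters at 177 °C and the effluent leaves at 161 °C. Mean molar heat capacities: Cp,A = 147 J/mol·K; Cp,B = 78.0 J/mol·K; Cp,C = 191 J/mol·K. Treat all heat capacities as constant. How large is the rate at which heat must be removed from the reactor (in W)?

Q_out = 6190 W

Extent of reaction ξ = 0.451 × 550 = 248.05 mol/h
Reaction term: ξ·ΔH°_rxn = 248.05 × -77.2 = -19149 kJ/h
Sensible, feed 177→25 °C: -18810 kJ/h
Outlet flows (mol/h): A 301.95, B 301.95, C 248.05
Sensible, products 25→161 °C: 15683 kJ/h
Q = ΔH = -22276 kJ/h = -6.1879 kW
Heat removed = 6187.9 W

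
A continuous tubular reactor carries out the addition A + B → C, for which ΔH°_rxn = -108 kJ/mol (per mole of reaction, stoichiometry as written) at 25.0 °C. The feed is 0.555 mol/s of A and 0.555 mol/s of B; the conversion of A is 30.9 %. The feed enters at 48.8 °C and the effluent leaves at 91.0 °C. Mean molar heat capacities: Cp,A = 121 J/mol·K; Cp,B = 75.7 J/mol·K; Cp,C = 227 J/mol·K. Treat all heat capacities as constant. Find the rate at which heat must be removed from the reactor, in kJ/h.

Extent of reaction ξ = 0.309 × 0.555 = 0.1715 mol/s
Reaction term: ξ·ΔH°_rxn = 0.1715 × -108 = -18.521 kJ/s
Sensible, feed 48.8→25 °C: -2.5982 kJ/s
Outlet flows (mol/s): A 0.38351, B 0.38351, C 0.1715
Sensible, products 25→91.0 °C: 7.5481 kJ/s
Q = ΔH = -13.572 kJ/s = -13.572 kW
Heat removed = 48858 kJ/h

Q_out = 48900 kJ/h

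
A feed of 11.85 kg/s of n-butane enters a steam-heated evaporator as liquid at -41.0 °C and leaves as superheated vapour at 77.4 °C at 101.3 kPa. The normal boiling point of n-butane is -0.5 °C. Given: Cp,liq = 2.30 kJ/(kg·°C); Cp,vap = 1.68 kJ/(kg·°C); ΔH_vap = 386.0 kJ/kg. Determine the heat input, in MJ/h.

liquid -41.0→-0.5 °C: 93.15 kJ/kg
vaporisation at -0.5 °C: 386 kJ/kg
vapour -0.5→77.4 °C: 130.87 kJ/kg
Δh = 93.15 + 386 + 130.87 = 610.02 kJ/kg
Q = ṁ·Δh = 11.85 kg/s × 610.02 kJ/kg = 7228.8 kJ/s
|Q| = 7228.8 kW = 26024 MJ/h

Q = 26000 MJ/h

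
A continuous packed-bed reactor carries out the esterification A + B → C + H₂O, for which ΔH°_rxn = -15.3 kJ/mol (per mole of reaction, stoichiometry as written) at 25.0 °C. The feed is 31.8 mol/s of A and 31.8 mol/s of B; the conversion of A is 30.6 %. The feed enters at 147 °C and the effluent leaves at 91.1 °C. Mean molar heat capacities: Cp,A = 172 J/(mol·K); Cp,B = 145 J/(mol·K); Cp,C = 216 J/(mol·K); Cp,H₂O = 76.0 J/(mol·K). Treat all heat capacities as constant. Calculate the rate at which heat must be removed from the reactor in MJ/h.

Q_out = 2620 MJ/h

Extent of reaction ξ = 0.306 × 31.8 = 9.7308 mol/s
Reaction term: ξ·ΔH°_rxn = 9.7308 × -15.3 = -148.88 kJ/s
Sensible, feed 147→25 °C: -1229.8 kJ/s
Outlet flows (mol/s): A 22.069, B 22.069, C 9.7308, H₂O 9.7308
Sensible, products 25→91.1 °C: 650.25 kJ/s
Q = ΔH = -728.47 kJ/s = -728.47 kW
Heat removed = 2622.5 MJ/h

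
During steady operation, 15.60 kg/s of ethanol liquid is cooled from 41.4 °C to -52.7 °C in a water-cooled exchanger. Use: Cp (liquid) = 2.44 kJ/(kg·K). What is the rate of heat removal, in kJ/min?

Q = ṁ·Cp·ΔT = 15.60 × 2.44 × (-52.7 − 41.4) = -3581.8 kJ/s
Cooling duty = 214910 kJ/min

Q_c = 215000 kJ/min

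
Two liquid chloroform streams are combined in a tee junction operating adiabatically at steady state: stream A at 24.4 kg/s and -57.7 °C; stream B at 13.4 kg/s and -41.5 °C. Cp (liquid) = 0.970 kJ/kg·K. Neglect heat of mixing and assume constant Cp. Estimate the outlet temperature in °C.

T_out = -52.0 °C

Energy balance with Q = 0: Σ ṁᵢCp,ᵢ(T_out − Tᵢ) = 0
T_out = Σ ṁᵢCp,ᵢTᵢ / Σ ṁᵢCp,ᵢ
      = -1905.1 / 36.666 = -51.957 °C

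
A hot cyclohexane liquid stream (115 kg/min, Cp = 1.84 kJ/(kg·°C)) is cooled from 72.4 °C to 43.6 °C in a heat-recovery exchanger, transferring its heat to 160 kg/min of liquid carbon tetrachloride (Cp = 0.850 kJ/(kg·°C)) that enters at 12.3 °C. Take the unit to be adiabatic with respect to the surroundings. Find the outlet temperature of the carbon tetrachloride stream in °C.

Heat released by hot stream: Q = 115 × 1.84 × (72.4 − 43.6) = 6094.1 kJ/min
Energy balance on cold side (adiabatic exchanger): Q = ṁ_c·Cp_c·(T_c,out − T_c,in)
T_c,out = 12.3 + 6094.1/(160 × 0.850) = 57.109 °C

T_c,out = 57.1 °C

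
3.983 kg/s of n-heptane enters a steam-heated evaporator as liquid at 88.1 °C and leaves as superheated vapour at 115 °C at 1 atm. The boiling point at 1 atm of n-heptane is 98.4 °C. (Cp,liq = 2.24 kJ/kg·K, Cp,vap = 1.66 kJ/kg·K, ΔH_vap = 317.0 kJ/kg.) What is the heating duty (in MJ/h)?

Q = 5270 MJ/h

liquid 88.1→98.4 °C: 23.072 kJ/kg
vaporisation at 98.4 °C: 317 kJ/kg
vapour 98.4→115 °C: 27.556 kJ/kg
Δh = 23.072 + 317 + 27.556 = 367.63 kJ/kg
Q = ṁ·Δh = 3.983 kg/s × 367.63 kJ/kg = 1464.3 kJ/s
|Q| = 1464.3 kW = 5271.3 MJ/h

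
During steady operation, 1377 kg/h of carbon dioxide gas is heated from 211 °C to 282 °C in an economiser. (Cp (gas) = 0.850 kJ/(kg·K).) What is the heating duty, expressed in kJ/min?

Q = 1390 kJ/min

Q = ṁ·Cp·ΔT = 1377 × 0.850 × (282 − 211) = 83102 kJ/h
Converting: 83102 / 3600 s = 23.084 kW
Heating duty = 1385 kJ/min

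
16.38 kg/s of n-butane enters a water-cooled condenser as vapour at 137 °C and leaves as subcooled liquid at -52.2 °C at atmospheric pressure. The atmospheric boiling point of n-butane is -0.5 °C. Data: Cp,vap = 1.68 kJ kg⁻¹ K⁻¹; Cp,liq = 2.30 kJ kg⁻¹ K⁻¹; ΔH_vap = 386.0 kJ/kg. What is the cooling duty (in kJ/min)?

Q_c = 723000 kJ/min

vapour 137→-0.5 °C: -231 kJ/kg
condensation at -0.5 °C: -386 kJ/kg
liquid -0.5→-52.2 °C: -118.91 kJ/kg
Δh = -231 + -386 + -118.91 = -735.91 kJ/kg
Q = ṁ·Δh = 16.38 kg/s × -735.91 kJ/kg = -12054 kJ/s
|Q| = 12054 kW = 723250 kJ/min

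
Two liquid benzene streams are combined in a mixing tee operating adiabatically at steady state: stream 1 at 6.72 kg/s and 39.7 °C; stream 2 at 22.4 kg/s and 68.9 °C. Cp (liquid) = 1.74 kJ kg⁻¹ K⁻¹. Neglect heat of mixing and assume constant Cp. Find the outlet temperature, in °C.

Adiabatic, steady state ⇒ Σ ṁᵢCp,ᵢ(T_out − Tᵢ) = 0
Σ ṁᵢCp,ᵢTᵢ = 6.72×1.74×39.7 + 22.4×1.74×68.9 = 3149.7
Σ ṁᵢCp,ᵢ = 6.72×1.74 + 22.4×1.74 = 50.669
T_out = 3149.7 / 50.669 = 62.162 °C

T_out = 62.2 °C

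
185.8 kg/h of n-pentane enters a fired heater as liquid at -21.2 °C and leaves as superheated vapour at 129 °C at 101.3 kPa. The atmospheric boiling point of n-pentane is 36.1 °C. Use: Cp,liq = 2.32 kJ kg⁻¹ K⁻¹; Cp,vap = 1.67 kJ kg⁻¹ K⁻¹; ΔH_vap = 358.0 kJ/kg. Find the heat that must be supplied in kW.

liquid -21.2→36.1 °C: 132.94 kJ/kg
vaporisation at 36.1 °C: 358 kJ/kg
vapour 36.1→129 °C: 155.14 kJ/kg
Δh = 132.94 + 358 + 155.14 = 646.08 kJ/kg
Q = ṁ·Δh = 185.8 kg/h × 646.08 kJ/kg = 120040 kJ/h
|Q| = 33.345 kW

Q = 33.3 kW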